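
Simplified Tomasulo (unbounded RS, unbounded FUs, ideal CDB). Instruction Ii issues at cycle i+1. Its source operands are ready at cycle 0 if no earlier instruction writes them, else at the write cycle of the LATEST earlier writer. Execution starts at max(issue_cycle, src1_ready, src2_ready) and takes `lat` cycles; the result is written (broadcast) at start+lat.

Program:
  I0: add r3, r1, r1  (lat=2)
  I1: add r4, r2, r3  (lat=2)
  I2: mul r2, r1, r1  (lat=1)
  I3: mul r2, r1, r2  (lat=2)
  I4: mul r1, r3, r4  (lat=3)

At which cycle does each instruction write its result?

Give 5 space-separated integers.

I0 add r3: issue@1 deps=(None,None) exec_start@1 write@3
I1 add r4: issue@2 deps=(None,0) exec_start@3 write@5
I2 mul r2: issue@3 deps=(None,None) exec_start@3 write@4
I3 mul r2: issue@4 deps=(None,2) exec_start@4 write@6
I4 mul r1: issue@5 deps=(0,1) exec_start@5 write@8

Answer: 3 5 4 6 8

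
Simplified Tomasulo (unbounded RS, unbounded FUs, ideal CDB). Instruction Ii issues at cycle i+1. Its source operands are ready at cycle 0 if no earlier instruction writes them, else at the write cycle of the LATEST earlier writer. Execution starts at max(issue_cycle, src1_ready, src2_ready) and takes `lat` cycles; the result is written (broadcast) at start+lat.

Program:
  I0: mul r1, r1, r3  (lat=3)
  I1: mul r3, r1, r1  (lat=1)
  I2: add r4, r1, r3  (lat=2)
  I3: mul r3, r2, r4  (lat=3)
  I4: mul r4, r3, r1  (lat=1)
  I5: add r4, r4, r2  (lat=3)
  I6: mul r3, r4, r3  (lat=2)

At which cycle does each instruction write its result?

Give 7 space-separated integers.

I0 mul r1: issue@1 deps=(None,None) exec_start@1 write@4
I1 mul r3: issue@2 deps=(0,0) exec_start@4 write@5
I2 add r4: issue@3 deps=(0,1) exec_start@5 write@7
I3 mul r3: issue@4 deps=(None,2) exec_start@7 write@10
I4 mul r4: issue@5 deps=(3,0) exec_start@10 write@11
I5 add r4: issue@6 deps=(4,None) exec_start@11 write@14
I6 mul r3: issue@7 deps=(5,3) exec_start@14 write@16

Answer: 4 5 7 10 11 14 16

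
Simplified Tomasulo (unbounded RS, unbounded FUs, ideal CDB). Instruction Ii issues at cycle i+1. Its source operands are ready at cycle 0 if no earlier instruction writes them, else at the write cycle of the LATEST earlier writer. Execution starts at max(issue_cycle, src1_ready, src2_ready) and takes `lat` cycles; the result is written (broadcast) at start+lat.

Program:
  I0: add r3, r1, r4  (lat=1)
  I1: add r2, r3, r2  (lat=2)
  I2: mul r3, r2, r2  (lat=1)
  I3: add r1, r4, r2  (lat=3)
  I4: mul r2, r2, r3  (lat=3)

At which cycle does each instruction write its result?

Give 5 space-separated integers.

Answer: 2 4 5 7 8

Derivation:
I0 add r3: issue@1 deps=(None,None) exec_start@1 write@2
I1 add r2: issue@2 deps=(0,None) exec_start@2 write@4
I2 mul r3: issue@3 deps=(1,1) exec_start@4 write@5
I3 add r1: issue@4 deps=(None,1) exec_start@4 write@7
I4 mul r2: issue@5 deps=(1,2) exec_start@5 write@8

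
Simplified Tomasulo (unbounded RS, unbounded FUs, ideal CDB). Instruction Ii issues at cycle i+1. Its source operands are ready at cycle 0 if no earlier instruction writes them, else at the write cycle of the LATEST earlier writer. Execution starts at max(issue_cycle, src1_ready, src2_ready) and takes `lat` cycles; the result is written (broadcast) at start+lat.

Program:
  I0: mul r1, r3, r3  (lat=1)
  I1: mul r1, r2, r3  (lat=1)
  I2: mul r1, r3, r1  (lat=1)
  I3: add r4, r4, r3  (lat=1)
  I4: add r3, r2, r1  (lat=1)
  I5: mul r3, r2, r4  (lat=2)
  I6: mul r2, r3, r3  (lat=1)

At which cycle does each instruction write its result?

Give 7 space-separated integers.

Answer: 2 3 4 5 6 8 9

Derivation:
I0 mul r1: issue@1 deps=(None,None) exec_start@1 write@2
I1 mul r1: issue@2 deps=(None,None) exec_start@2 write@3
I2 mul r1: issue@3 deps=(None,1) exec_start@3 write@4
I3 add r4: issue@4 deps=(None,None) exec_start@4 write@5
I4 add r3: issue@5 deps=(None,2) exec_start@5 write@6
I5 mul r3: issue@6 deps=(None,3) exec_start@6 write@8
I6 mul r2: issue@7 deps=(5,5) exec_start@8 write@9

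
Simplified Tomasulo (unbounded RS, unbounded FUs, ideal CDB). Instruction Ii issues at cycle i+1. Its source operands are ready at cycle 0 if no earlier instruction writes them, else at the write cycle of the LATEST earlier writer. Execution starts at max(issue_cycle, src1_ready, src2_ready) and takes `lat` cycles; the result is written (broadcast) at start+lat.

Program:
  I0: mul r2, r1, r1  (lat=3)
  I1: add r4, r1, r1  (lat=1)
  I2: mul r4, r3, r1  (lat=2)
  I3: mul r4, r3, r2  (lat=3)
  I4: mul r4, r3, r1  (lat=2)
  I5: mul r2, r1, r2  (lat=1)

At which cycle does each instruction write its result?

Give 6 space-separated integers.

Answer: 4 3 5 7 7 7

Derivation:
I0 mul r2: issue@1 deps=(None,None) exec_start@1 write@4
I1 add r4: issue@2 deps=(None,None) exec_start@2 write@3
I2 mul r4: issue@3 deps=(None,None) exec_start@3 write@5
I3 mul r4: issue@4 deps=(None,0) exec_start@4 write@7
I4 mul r4: issue@5 deps=(None,None) exec_start@5 write@7
I5 mul r2: issue@6 deps=(None,0) exec_start@6 write@7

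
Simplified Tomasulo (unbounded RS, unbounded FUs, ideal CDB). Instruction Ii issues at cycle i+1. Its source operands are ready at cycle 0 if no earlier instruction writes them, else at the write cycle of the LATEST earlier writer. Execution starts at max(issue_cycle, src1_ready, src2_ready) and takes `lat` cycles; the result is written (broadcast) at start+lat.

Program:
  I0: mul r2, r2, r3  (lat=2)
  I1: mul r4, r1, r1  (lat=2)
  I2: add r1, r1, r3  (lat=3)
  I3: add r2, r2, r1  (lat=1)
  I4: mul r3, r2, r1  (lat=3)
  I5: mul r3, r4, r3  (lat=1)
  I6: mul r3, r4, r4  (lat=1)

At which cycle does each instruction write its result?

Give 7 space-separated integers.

I0 mul r2: issue@1 deps=(None,None) exec_start@1 write@3
I1 mul r4: issue@2 deps=(None,None) exec_start@2 write@4
I2 add r1: issue@3 deps=(None,None) exec_start@3 write@6
I3 add r2: issue@4 deps=(0,2) exec_start@6 write@7
I4 mul r3: issue@5 deps=(3,2) exec_start@7 write@10
I5 mul r3: issue@6 deps=(1,4) exec_start@10 write@11
I6 mul r3: issue@7 deps=(1,1) exec_start@7 write@8

Answer: 3 4 6 7 10 11 8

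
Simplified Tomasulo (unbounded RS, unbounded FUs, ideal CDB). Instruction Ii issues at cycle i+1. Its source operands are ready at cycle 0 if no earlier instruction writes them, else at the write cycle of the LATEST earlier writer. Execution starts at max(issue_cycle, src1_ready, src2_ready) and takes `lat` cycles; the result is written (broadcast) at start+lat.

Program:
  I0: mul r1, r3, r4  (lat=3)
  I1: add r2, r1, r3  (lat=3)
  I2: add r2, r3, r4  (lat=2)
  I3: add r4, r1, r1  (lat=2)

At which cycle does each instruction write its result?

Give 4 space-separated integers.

I0 mul r1: issue@1 deps=(None,None) exec_start@1 write@4
I1 add r2: issue@2 deps=(0,None) exec_start@4 write@7
I2 add r2: issue@3 deps=(None,None) exec_start@3 write@5
I3 add r4: issue@4 deps=(0,0) exec_start@4 write@6

Answer: 4 7 5 6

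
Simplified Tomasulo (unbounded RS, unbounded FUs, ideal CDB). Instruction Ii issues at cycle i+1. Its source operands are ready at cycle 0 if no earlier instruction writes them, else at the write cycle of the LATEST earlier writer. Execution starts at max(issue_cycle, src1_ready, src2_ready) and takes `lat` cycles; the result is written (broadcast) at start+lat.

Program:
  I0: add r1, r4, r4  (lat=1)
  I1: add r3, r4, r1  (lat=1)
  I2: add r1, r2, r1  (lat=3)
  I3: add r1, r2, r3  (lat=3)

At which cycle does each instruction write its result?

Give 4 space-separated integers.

I0 add r1: issue@1 deps=(None,None) exec_start@1 write@2
I1 add r3: issue@2 deps=(None,0) exec_start@2 write@3
I2 add r1: issue@3 deps=(None,0) exec_start@3 write@6
I3 add r1: issue@4 deps=(None,1) exec_start@4 write@7

Answer: 2 3 6 7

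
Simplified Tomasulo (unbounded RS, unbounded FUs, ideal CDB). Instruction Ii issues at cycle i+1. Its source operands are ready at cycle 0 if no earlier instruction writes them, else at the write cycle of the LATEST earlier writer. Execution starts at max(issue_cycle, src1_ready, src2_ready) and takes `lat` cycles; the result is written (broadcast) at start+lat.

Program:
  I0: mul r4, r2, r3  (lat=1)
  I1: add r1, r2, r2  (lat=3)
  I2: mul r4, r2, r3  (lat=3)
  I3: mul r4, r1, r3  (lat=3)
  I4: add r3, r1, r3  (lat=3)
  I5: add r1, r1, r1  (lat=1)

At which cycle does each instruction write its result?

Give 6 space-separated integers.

I0 mul r4: issue@1 deps=(None,None) exec_start@1 write@2
I1 add r1: issue@2 deps=(None,None) exec_start@2 write@5
I2 mul r4: issue@3 deps=(None,None) exec_start@3 write@6
I3 mul r4: issue@4 deps=(1,None) exec_start@5 write@8
I4 add r3: issue@5 deps=(1,None) exec_start@5 write@8
I5 add r1: issue@6 deps=(1,1) exec_start@6 write@7

Answer: 2 5 6 8 8 7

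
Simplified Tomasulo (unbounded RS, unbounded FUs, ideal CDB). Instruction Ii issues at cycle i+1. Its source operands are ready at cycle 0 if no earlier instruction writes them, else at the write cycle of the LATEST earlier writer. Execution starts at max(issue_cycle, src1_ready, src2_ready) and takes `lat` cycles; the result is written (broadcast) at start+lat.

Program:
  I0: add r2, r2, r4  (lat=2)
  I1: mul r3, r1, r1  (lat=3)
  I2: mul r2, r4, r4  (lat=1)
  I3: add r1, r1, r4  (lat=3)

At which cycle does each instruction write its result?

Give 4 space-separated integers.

I0 add r2: issue@1 deps=(None,None) exec_start@1 write@3
I1 mul r3: issue@2 deps=(None,None) exec_start@2 write@5
I2 mul r2: issue@3 deps=(None,None) exec_start@3 write@4
I3 add r1: issue@4 deps=(None,None) exec_start@4 write@7

Answer: 3 5 4 7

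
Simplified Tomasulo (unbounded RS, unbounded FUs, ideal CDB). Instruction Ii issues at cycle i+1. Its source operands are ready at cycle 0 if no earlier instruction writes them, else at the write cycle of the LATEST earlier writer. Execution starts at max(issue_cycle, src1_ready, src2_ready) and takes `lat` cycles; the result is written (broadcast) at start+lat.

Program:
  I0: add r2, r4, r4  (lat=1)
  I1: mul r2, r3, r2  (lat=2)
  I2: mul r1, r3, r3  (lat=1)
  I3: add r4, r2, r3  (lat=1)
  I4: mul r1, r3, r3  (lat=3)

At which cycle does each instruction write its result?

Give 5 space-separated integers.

Answer: 2 4 4 5 8

Derivation:
I0 add r2: issue@1 deps=(None,None) exec_start@1 write@2
I1 mul r2: issue@2 deps=(None,0) exec_start@2 write@4
I2 mul r1: issue@3 deps=(None,None) exec_start@3 write@4
I3 add r4: issue@4 deps=(1,None) exec_start@4 write@5
I4 mul r1: issue@5 deps=(None,None) exec_start@5 write@8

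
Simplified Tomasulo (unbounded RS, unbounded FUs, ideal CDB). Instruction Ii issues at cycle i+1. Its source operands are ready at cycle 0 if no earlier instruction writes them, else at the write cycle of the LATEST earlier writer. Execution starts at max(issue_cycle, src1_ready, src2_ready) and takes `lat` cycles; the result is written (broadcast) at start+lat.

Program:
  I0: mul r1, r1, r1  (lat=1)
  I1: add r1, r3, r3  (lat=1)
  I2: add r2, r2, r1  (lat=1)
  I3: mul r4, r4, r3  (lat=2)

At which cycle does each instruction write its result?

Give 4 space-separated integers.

Answer: 2 3 4 6

Derivation:
I0 mul r1: issue@1 deps=(None,None) exec_start@1 write@2
I1 add r1: issue@2 deps=(None,None) exec_start@2 write@3
I2 add r2: issue@3 deps=(None,1) exec_start@3 write@4
I3 mul r4: issue@4 deps=(None,None) exec_start@4 write@6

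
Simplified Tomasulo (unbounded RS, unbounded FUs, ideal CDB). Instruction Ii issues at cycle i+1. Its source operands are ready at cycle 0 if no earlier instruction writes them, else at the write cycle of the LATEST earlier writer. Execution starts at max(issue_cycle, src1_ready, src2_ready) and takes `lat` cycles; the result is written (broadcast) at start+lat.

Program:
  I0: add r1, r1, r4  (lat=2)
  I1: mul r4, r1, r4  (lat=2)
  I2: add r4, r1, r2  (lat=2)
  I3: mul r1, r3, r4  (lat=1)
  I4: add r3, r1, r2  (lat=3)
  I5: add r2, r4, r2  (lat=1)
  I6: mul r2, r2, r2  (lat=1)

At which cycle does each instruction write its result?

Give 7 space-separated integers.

I0 add r1: issue@1 deps=(None,None) exec_start@1 write@3
I1 mul r4: issue@2 deps=(0,None) exec_start@3 write@5
I2 add r4: issue@3 deps=(0,None) exec_start@3 write@5
I3 mul r1: issue@4 deps=(None,2) exec_start@5 write@6
I4 add r3: issue@5 deps=(3,None) exec_start@6 write@9
I5 add r2: issue@6 deps=(2,None) exec_start@6 write@7
I6 mul r2: issue@7 deps=(5,5) exec_start@7 write@8

Answer: 3 5 5 6 9 7 8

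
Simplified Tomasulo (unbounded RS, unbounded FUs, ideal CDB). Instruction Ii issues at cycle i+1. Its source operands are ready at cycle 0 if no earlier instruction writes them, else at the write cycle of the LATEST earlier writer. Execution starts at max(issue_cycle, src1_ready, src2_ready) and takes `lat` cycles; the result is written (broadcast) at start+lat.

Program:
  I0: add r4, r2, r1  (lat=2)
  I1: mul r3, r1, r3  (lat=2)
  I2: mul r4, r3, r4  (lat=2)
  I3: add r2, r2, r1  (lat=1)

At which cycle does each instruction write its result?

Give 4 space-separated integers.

Answer: 3 4 6 5

Derivation:
I0 add r4: issue@1 deps=(None,None) exec_start@1 write@3
I1 mul r3: issue@2 deps=(None,None) exec_start@2 write@4
I2 mul r4: issue@3 deps=(1,0) exec_start@4 write@6
I3 add r2: issue@4 deps=(None,None) exec_start@4 write@5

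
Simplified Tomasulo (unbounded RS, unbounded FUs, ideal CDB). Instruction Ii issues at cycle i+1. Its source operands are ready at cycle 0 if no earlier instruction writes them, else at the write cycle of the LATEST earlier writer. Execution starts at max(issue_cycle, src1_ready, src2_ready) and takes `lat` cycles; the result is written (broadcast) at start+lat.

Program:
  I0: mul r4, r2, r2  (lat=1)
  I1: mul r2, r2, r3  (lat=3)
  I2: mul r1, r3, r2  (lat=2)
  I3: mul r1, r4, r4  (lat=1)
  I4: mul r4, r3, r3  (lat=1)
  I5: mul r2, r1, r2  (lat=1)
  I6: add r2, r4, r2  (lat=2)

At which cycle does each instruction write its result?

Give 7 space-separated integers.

I0 mul r4: issue@1 deps=(None,None) exec_start@1 write@2
I1 mul r2: issue@2 deps=(None,None) exec_start@2 write@5
I2 mul r1: issue@3 deps=(None,1) exec_start@5 write@7
I3 mul r1: issue@4 deps=(0,0) exec_start@4 write@5
I4 mul r4: issue@5 deps=(None,None) exec_start@5 write@6
I5 mul r2: issue@6 deps=(3,1) exec_start@6 write@7
I6 add r2: issue@7 deps=(4,5) exec_start@7 write@9

Answer: 2 5 7 5 6 7 9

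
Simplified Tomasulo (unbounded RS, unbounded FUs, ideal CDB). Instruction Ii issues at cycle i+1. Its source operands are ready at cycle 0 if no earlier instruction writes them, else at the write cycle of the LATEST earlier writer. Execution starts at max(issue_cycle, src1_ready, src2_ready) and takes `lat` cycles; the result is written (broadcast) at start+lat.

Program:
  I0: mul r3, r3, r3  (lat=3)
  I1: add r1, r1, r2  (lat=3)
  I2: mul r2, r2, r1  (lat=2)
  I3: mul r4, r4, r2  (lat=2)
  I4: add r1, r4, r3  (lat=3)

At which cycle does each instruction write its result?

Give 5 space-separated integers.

Answer: 4 5 7 9 12

Derivation:
I0 mul r3: issue@1 deps=(None,None) exec_start@1 write@4
I1 add r1: issue@2 deps=(None,None) exec_start@2 write@5
I2 mul r2: issue@3 deps=(None,1) exec_start@5 write@7
I3 mul r4: issue@4 deps=(None,2) exec_start@7 write@9
I4 add r1: issue@5 deps=(3,0) exec_start@9 write@12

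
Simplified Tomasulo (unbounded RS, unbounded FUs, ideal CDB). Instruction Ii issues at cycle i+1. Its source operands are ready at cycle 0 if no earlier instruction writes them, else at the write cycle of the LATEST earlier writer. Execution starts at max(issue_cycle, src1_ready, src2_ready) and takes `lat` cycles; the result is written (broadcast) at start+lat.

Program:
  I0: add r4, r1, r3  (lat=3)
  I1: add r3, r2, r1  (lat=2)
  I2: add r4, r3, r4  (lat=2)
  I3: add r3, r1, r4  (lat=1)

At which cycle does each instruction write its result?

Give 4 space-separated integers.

I0 add r4: issue@1 deps=(None,None) exec_start@1 write@4
I1 add r3: issue@2 deps=(None,None) exec_start@2 write@4
I2 add r4: issue@3 deps=(1,0) exec_start@4 write@6
I3 add r3: issue@4 deps=(None,2) exec_start@6 write@7

Answer: 4 4 6 7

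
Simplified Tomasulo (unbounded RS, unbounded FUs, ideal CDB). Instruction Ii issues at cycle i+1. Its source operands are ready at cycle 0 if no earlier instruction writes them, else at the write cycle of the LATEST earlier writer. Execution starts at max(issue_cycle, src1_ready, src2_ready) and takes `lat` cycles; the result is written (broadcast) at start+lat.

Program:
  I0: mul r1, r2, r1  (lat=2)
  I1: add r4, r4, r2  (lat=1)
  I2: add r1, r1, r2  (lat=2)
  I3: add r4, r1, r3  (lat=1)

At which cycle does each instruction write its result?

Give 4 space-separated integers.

I0 mul r1: issue@1 deps=(None,None) exec_start@1 write@3
I1 add r4: issue@2 deps=(None,None) exec_start@2 write@3
I2 add r1: issue@3 deps=(0,None) exec_start@3 write@5
I3 add r4: issue@4 deps=(2,None) exec_start@5 write@6

Answer: 3 3 5 6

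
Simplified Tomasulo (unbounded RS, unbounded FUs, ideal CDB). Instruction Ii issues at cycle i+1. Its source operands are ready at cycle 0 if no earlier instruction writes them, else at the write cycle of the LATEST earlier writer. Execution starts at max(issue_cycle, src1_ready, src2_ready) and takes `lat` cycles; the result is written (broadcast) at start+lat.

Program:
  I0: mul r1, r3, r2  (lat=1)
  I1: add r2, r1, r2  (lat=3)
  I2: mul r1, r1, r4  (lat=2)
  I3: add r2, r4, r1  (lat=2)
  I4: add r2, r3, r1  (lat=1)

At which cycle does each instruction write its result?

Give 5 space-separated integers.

I0 mul r1: issue@1 deps=(None,None) exec_start@1 write@2
I1 add r2: issue@2 deps=(0,None) exec_start@2 write@5
I2 mul r1: issue@3 deps=(0,None) exec_start@3 write@5
I3 add r2: issue@4 deps=(None,2) exec_start@5 write@7
I4 add r2: issue@5 deps=(None,2) exec_start@5 write@6

Answer: 2 5 5 7 6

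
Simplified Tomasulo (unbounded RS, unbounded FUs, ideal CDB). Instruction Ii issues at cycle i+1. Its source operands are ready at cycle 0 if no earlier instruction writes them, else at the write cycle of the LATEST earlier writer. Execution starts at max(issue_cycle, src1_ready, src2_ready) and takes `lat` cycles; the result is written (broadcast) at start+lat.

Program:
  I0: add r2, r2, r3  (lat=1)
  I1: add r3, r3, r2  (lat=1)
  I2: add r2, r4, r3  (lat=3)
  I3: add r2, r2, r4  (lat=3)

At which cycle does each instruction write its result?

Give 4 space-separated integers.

Answer: 2 3 6 9

Derivation:
I0 add r2: issue@1 deps=(None,None) exec_start@1 write@2
I1 add r3: issue@2 deps=(None,0) exec_start@2 write@3
I2 add r2: issue@3 deps=(None,1) exec_start@3 write@6
I3 add r2: issue@4 deps=(2,None) exec_start@6 write@9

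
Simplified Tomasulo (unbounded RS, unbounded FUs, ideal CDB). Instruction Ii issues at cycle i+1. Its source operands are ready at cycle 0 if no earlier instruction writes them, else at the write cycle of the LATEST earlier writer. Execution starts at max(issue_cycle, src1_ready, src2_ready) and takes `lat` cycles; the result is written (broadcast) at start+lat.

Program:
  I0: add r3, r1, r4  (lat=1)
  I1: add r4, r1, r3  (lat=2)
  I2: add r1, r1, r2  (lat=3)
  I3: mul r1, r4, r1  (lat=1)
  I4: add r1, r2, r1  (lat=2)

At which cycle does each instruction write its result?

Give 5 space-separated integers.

I0 add r3: issue@1 deps=(None,None) exec_start@1 write@2
I1 add r4: issue@2 deps=(None,0) exec_start@2 write@4
I2 add r1: issue@3 deps=(None,None) exec_start@3 write@6
I3 mul r1: issue@4 deps=(1,2) exec_start@6 write@7
I4 add r1: issue@5 deps=(None,3) exec_start@7 write@9

Answer: 2 4 6 7 9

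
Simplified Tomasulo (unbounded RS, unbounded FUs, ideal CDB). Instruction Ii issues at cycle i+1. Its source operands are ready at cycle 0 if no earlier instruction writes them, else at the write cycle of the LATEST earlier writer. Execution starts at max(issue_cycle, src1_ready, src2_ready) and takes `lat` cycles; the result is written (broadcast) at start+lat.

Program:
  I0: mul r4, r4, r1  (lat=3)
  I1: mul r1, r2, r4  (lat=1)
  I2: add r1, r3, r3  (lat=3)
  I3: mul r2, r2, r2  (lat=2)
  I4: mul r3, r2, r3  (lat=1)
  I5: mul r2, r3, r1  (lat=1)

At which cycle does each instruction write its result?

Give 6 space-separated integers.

Answer: 4 5 6 6 7 8

Derivation:
I0 mul r4: issue@1 deps=(None,None) exec_start@1 write@4
I1 mul r1: issue@2 deps=(None,0) exec_start@4 write@5
I2 add r1: issue@3 deps=(None,None) exec_start@3 write@6
I3 mul r2: issue@4 deps=(None,None) exec_start@4 write@6
I4 mul r3: issue@5 deps=(3,None) exec_start@6 write@7
I5 mul r2: issue@6 deps=(4,2) exec_start@7 write@8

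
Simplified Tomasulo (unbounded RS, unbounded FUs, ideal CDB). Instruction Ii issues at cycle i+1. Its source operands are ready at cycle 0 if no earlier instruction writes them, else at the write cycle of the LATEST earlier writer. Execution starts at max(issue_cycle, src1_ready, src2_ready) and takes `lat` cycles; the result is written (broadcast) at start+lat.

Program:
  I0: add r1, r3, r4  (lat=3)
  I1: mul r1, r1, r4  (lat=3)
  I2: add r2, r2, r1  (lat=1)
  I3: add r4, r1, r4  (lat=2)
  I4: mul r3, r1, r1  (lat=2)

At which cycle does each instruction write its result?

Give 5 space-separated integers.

Answer: 4 7 8 9 9

Derivation:
I0 add r1: issue@1 deps=(None,None) exec_start@1 write@4
I1 mul r1: issue@2 deps=(0,None) exec_start@4 write@7
I2 add r2: issue@3 deps=(None,1) exec_start@7 write@8
I3 add r4: issue@4 deps=(1,None) exec_start@7 write@9
I4 mul r3: issue@5 deps=(1,1) exec_start@7 write@9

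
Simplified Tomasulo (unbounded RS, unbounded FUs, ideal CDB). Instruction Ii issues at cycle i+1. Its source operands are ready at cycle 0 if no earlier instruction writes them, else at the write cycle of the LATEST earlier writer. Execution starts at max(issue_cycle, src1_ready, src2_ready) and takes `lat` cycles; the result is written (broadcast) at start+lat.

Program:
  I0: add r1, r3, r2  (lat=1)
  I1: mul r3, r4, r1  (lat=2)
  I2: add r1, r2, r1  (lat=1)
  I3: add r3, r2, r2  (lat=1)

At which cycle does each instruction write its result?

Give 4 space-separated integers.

I0 add r1: issue@1 deps=(None,None) exec_start@1 write@2
I1 mul r3: issue@2 deps=(None,0) exec_start@2 write@4
I2 add r1: issue@3 deps=(None,0) exec_start@3 write@4
I3 add r3: issue@4 deps=(None,None) exec_start@4 write@5

Answer: 2 4 4 5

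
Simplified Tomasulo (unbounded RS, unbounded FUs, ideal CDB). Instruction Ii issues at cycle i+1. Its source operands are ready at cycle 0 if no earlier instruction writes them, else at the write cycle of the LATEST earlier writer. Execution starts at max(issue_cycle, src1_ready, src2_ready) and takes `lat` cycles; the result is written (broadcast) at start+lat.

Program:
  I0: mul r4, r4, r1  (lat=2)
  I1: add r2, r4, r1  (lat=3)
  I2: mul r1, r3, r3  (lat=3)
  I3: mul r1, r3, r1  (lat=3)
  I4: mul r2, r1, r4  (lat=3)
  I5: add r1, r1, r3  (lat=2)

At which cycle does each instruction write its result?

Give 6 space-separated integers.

I0 mul r4: issue@1 deps=(None,None) exec_start@1 write@3
I1 add r2: issue@2 deps=(0,None) exec_start@3 write@6
I2 mul r1: issue@3 deps=(None,None) exec_start@3 write@6
I3 mul r1: issue@4 deps=(None,2) exec_start@6 write@9
I4 mul r2: issue@5 deps=(3,0) exec_start@9 write@12
I5 add r1: issue@6 deps=(3,None) exec_start@9 write@11

Answer: 3 6 6 9 12 11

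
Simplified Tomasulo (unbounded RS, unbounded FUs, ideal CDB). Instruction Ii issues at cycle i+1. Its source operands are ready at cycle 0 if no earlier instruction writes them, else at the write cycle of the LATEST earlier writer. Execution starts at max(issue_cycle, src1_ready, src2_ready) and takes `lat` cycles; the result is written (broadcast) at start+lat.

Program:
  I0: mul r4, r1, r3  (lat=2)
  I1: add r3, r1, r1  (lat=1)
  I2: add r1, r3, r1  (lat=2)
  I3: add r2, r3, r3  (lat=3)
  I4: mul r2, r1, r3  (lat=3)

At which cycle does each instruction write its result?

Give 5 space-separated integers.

Answer: 3 3 5 7 8

Derivation:
I0 mul r4: issue@1 deps=(None,None) exec_start@1 write@3
I1 add r3: issue@2 deps=(None,None) exec_start@2 write@3
I2 add r1: issue@3 deps=(1,None) exec_start@3 write@5
I3 add r2: issue@4 deps=(1,1) exec_start@4 write@7
I4 mul r2: issue@5 deps=(2,1) exec_start@5 write@8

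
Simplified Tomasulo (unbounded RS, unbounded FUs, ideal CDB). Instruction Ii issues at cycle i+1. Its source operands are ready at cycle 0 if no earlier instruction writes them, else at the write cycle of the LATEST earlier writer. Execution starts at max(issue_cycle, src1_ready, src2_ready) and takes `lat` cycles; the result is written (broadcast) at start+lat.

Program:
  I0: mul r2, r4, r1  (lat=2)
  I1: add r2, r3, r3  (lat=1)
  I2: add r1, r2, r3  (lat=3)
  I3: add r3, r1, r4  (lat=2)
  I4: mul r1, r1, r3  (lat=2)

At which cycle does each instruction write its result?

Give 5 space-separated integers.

Answer: 3 3 6 8 10

Derivation:
I0 mul r2: issue@1 deps=(None,None) exec_start@1 write@3
I1 add r2: issue@2 deps=(None,None) exec_start@2 write@3
I2 add r1: issue@3 deps=(1,None) exec_start@3 write@6
I3 add r3: issue@4 deps=(2,None) exec_start@6 write@8
I4 mul r1: issue@5 deps=(2,3) exec_start@8 write@10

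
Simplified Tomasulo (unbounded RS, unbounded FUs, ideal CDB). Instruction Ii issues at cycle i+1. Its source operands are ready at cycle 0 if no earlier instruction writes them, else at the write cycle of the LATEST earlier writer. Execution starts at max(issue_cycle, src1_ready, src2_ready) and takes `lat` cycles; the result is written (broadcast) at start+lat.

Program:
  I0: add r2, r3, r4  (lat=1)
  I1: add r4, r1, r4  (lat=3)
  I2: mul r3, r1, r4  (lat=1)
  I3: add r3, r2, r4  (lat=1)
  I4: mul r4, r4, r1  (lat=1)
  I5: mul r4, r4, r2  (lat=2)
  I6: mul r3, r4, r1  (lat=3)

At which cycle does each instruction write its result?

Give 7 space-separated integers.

I0 add r2: issue@1 deps=(None,None) exec_start@1 write@2
I1 add r4: issue@2 deps=(None,None) exec_start@2 write@5
I2 mul r3: issue@3 deps=(None,1) exec_start@5 write@6
I3 add r3: issue@4 deps=(0,1) exec_start@5 write@6
I4 mul r4: issue@5 deps=(1,None) exec_start@5 write@6
I5 mul r4: issue@6 deps=(4,0) exec_start@6 write@8
I6 mul r3: issue@7 deps=(5,None) exec_start@8 write@11

Answer: 2 5 6 6 6 8 11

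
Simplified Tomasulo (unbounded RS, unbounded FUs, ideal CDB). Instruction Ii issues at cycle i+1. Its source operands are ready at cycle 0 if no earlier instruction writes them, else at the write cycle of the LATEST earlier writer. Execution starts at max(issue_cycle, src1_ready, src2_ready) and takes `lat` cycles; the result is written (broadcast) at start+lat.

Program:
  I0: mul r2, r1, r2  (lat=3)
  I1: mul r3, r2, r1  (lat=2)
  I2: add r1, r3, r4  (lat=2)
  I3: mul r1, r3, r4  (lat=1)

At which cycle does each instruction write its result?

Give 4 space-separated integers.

I0 mul r2: issue@1 deps=(None,None) exec_start@1 write@4
I1 mul r3: issue@2 deps=(0,None) exec_start@4 write@6
I2 add r1: issue@3 deps=(1,None) exec_start@6 write@8
I3 mul r1: issue@4 deps=(1,None) exec_start@6 write@7

Answer: 4 6 8 7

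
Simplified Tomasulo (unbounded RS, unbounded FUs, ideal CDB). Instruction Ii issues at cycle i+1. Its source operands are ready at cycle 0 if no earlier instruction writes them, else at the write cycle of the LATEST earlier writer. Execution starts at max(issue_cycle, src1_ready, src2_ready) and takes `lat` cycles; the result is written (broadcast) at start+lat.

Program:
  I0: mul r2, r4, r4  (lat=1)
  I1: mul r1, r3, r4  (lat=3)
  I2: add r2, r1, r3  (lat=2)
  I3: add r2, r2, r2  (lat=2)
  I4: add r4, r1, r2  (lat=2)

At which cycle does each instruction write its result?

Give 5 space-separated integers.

I0 mul r2: issue@1 deps=(None,None) exec_start@1 write@2
I1 mul r1: issue@2 deps=(None,None) exec_start@2 write@5
I2 add r2: issue@3 deps=(1,None) exec_start@5 write@7
I3 add r2: issue@4 deps=(2,2) exec_start@7 write@9
I4 add r4: issue@5 deps=(1,3) exec_start@9 write@11

Answer: 2 5 7 9 11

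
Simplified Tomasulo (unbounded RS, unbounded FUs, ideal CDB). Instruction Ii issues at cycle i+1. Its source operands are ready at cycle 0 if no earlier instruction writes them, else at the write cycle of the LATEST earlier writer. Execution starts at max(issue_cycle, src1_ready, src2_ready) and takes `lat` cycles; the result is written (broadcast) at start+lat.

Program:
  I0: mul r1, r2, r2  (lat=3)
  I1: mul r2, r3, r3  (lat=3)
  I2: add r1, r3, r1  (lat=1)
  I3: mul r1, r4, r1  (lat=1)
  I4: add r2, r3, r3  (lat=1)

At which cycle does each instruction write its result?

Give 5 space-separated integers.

Answer: 4 5 5 6 6

Derivation:
I0 mul r1: issue@1 deps=(None,None) exec_start@1 write@4
I1 mul r2: issue@2 deps=(None,None) exec_start@2 write@5
I2 add r1: issue@3 deps=(None,0) exec_start@4 write@5
I3 mul r1: issue@4 deps=(None,2) exec_start@5 write@6
I4 add r2: issue@5 deps=(None,None) exec_start@5 write@6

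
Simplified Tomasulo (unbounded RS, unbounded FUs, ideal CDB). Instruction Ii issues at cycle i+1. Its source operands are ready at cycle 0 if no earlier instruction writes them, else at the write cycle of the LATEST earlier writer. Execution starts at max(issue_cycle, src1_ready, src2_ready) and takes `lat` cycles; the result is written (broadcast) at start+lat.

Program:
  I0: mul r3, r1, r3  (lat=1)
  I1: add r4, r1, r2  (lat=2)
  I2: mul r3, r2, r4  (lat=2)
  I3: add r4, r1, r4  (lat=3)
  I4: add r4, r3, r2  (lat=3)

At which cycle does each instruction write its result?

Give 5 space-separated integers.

Answer: 2 4 6 7 9

Derivation:
I0 mul r3: issue@1 deps=(None,None) exec_start@1 write@2
I1 add r4: issue@2 deps=(None,None) exec_start@2 write@4
I2 mul r3: issue@3 deps=(None,1) exec_start@4 write@6
I3 add r4: issue@4 deps=(None,1) exec_start@4 write@7
I4 add r4: issue@5 deps=(2,None) exec_start@6 write@9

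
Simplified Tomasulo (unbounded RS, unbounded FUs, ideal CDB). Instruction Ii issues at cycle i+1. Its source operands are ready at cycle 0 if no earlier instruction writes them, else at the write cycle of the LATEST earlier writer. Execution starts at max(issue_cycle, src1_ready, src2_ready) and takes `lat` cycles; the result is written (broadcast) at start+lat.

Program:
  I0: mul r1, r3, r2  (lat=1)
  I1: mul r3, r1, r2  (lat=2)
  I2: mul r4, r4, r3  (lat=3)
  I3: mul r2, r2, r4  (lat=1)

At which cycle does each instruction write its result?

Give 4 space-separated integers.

Answer: 2 4 7 8

Derivation:
I0 mul r1: issue@1 deps=(None,None) exec_start@1 write@2
I1 mul r3: issue@2 deps=(0,None) exec_start@2 write@4
I2 mul r4: issue@3 deps=(None,1) exec_start@4 write@7
I3 mul r2: issue@4 deps=(None,2) exec_start@7 write@8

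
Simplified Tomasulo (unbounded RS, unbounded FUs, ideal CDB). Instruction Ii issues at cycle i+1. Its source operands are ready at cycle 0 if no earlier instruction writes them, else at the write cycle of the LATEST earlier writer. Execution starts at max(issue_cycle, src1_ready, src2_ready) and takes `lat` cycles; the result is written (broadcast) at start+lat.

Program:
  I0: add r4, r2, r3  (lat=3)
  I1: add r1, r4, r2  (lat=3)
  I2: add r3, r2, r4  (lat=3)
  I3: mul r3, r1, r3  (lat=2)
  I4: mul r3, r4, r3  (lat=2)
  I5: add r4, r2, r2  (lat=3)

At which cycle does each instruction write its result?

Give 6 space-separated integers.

I0 add r4: issue@1 deps=(None,None) exec_start@1 write@4
I1 add r1: issue@2 deps=(0,None) exec_start@4 write@7
I2 add r3: issue@3 deps=(None,0) exec_start@4 write@7
I3 mul r3: issue@4 deps=(1,2) exec_start@7 write@9
I4 mul r3: issue@5 deps=(0,3) exec_start@9 write@11
I5 add r4: issue@6 deps=(None,None) exec_start@6 write@9

Answer: 4 7 7 9 11 9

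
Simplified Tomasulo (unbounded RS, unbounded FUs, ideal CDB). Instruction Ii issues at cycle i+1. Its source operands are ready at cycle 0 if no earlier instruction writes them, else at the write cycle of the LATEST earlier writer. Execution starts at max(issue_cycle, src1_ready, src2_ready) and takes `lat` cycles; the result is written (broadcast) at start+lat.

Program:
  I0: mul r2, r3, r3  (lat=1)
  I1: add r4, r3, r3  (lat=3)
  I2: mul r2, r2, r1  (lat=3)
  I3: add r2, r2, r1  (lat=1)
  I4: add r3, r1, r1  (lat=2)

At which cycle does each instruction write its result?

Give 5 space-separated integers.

Answer: 2 5 6 7 7

Derivation:
I0 mul r2: issue@1 deps=(None,None) exec_start@1 write@2
I1 add r4: issue@2 deps=(None,None) exec_start@2 write@5
I2 mul r2: issue@3 deps=(0,None) exec_start@3 write@6
I3 add r2: issue@4 deps=(2,None) exec_start@6 write@7
I4 add r3: issue@5 deps=(None,None) exec_start@5 write@7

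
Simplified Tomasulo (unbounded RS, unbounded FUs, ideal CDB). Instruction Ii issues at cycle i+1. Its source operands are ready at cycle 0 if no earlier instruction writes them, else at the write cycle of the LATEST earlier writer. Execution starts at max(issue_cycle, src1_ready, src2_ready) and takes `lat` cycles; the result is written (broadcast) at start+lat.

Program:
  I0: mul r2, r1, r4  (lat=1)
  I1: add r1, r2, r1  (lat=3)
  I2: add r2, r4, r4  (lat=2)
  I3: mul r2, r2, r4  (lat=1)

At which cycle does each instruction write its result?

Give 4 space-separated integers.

I0 mul r2: issue@1 deps=(None,None) exec_start@1 write@2
I1 add r1: issue@2 deps=(0,None) exec_start@2 write@5
I2 add r2: issue@3 deps=(None,None) exec_start@3 write@5
I3 mul r2: issue@4 deps=(2,None) exec_start@5 write@6

Answer: 2 5 5 6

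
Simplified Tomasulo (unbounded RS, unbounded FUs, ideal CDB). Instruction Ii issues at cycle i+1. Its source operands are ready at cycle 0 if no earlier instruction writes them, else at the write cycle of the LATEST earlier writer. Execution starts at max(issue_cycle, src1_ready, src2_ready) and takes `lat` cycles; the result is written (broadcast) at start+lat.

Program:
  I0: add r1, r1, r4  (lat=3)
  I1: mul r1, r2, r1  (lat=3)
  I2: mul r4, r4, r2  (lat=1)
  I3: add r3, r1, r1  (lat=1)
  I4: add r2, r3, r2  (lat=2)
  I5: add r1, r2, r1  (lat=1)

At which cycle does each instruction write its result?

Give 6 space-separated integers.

Answer: 4 7 4 8 10 11

Derivation:
I0 add r1: issue@1 deps=(None,None) exec_start@1 write@4
I1 mul r1: issue@2 deps=(None,0) exec_start@4 write@7
I2 mul r4: issue@3 deps=(None,None) exec_start@3 write@4
I3 add r3: issue@4 deps=(1,1) exec_start@7 write@8
I4 add r2: issue@5 deps=(3,None) exec_start@8 write@10
I5 add r1: issue@6 deps=(4,1) exec_start@10 write@11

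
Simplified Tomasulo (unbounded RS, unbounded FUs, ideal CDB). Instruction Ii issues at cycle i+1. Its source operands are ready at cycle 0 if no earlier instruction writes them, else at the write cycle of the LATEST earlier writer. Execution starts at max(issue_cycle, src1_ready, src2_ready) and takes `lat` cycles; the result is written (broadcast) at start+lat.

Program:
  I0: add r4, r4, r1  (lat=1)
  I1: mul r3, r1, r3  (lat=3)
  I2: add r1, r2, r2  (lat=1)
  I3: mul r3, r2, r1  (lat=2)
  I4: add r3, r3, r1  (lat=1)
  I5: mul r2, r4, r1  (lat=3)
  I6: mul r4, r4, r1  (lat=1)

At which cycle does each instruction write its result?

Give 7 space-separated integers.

Answer: 2 5 4 6 7 9 8

Derivation:
I0 add r4: issue@1 deps=(None,None) exec_start@1 write@2
I1 mul r3: issue@2 deps=(None,None) exec_start@2 write@5
I2 add r1: issue@3 deps=(None,None) exec_start@3 write@4
I3 mul r3: issue@4 deps=(None,2) exec_start@4 write@6
I4 add r3: issue@5 deps=(3,2) exec_start@6 write@7
I5 mul r2: issue@6 deps=(0,2) exec_start@6 write@9
I6 mul r4: issue@7 deps=(0,2) exec_start@7 write@8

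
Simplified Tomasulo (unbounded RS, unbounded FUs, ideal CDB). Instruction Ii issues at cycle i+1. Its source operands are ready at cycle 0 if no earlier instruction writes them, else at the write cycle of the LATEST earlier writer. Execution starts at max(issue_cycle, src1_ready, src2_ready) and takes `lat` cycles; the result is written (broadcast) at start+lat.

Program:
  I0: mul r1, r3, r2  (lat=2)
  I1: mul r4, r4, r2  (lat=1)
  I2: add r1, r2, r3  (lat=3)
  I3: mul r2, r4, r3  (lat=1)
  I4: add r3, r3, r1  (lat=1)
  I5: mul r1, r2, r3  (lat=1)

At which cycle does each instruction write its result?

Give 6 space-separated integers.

Answer: 3 3 6 5 7 8

Derivation:
I0 mul r1: issue@1 deps=(None,None) exec_start@1 write@3
I1 mul r4: issue@2 deps=(None,None) exec_start@2 write@3
I2 add r1: issue@3 deps=(None,None) exec_start@3 write@6
I3 mul r2: issue@4 deps=(1,None) exec_start@4 write@5
I4 add r3: issue@5 deps=(None,2) exec_start@6 write@7
I5 mul r1: issue@6 deps=(3,4) exec_start@7 write@8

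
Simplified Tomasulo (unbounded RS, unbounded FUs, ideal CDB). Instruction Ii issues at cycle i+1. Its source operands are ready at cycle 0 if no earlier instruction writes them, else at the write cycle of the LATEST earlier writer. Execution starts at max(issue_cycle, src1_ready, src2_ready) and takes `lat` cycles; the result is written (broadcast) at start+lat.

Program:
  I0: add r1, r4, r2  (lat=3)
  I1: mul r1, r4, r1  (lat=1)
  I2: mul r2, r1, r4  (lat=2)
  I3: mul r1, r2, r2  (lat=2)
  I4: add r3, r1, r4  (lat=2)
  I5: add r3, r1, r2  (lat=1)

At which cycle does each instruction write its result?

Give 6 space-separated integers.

I0 add r1: issue@1 deps=(None,None) exec_start@1 write@4
I1 mul r1: issue@2 deps=(None,0) exec_start@4 write@5
I2 mul r2: issue@3 deps=(1,None) exec_start@5 write@7
I3 mul r1: issue@4 deps=(2,2) exec_start@7 write@9
I4 add r3: issue@5 deps=(3,None) exec_start@9 write@11
I5 add r3: issue@6 deps=(3,2) exec_start@9 write@10

Answer: 4 5 7 9 11 10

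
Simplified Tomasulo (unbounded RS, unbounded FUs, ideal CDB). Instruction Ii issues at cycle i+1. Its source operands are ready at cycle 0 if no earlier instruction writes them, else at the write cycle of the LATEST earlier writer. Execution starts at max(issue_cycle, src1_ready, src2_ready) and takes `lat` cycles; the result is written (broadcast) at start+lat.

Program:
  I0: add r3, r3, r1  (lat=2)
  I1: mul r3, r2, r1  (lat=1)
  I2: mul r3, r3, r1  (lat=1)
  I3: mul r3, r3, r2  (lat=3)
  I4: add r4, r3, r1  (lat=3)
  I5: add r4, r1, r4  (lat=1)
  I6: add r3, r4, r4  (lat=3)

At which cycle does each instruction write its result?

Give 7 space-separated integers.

I0 add r3: issue@1 deps=(None,None) exec_start@1 write@3
I1 mul r3: issue@2 deps=(None,None) exec_start@2 write@3
I2 mul r3: issue@3 deps=(1,None) exec_start@3 write@4
I3 mul r3: issue@4 deps=(2,None) exec_start@4 write@7
I4 add r4: issue@5 deps=(3,None) exec_start@7 write@10
I5 add r4: issue@6 deps=(None,4) exec_start@10 write@11
I6 add r3: issue@7 deps=(5,5) exec_start@11 write@14

Answer: 3 3 4 7 10 11 14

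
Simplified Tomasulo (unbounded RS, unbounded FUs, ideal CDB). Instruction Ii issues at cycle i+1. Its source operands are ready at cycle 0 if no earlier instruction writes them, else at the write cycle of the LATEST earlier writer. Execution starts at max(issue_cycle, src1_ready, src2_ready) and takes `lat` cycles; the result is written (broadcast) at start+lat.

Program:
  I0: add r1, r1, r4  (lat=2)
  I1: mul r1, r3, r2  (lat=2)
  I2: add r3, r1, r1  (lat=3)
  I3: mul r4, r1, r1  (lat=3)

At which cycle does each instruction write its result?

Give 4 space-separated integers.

Answer: 3 4 7 7

Derivation:
I0 add r1: issue@1 deps=(None,None) exec_start@1 write@3
I1 mul r1: issue@2 deps=(None,None) exec_start@2 write@4
I2 add r3: issue@3 deps=(1,1) exec_start@4 write@7
I3 mul r4: issue@4 deps=(1,1) exec_start@4 write@7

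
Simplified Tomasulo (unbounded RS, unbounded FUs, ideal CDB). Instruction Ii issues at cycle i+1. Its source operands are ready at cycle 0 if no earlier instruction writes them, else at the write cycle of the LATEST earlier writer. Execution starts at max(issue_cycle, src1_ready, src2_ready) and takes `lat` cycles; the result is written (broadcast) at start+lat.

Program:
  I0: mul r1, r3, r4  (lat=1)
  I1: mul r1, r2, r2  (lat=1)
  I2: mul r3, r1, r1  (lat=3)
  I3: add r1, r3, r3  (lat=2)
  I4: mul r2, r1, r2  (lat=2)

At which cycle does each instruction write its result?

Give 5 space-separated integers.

I0 mul r1: issue@1 deps=(None,None) exec_start@1 write@2
I1 mul r1: issue@2 deps=(None,None) exec_start@2 write@3
I2 mul r3: issue@3 deps=(1,1) exec_start@3 write@6
I3 add r1: issue@4 deps=(2,2) exec_start@6 write@8
I4 mul r2: issue@5 deps=(3,None) exec_start@8 write@10

Answer: 2 3 6 8 10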